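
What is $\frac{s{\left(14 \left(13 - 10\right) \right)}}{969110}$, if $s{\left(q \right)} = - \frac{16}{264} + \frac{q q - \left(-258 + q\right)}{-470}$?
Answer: $- \frac{3314}{751544805} \approx -4.4096 \cdot 10^{-6}$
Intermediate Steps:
$s{\left(q \right)} = - \frac{4727}{7755} - \frac{q^{2}}{470} + \frac{q}{470}$ ($s{\left(q \right)} = \left(-16\right) \frac{1}{264} + \left(q^{2} - \left(-258 + q\right)\right) \left(- \frac{1}{470}\right) = - \frac{2}{33} + \left(258 + q^{2} - q\right) \left(- \frac{1}{470}\right) = - \frac{2}{33} - \left(\frac{129}{235} - \frac{q}{470} + \frac{q^{2}}{470}\right) = - \frac{4727}{7755} - \frac{q^{2}}{470} + \frac{q}{470}$)
$\frac{s{\left(14 \left(13 - 10\right) \right)}}{969110} = \frac{- \frac{4727}{7755} - \frac{\left(14 \left(13 - 10\right)\right)^{2}}{470} + \frac{14 \left(13 - 10\right)}{470}}{969110} = \left(- \frac{4727}{7755} - \frac{\left(14 \cdot 3\right)^{2}}{470} + \frac{14 \cdot 3}{470}\right) \frac{1}{969110} = \left(- \frac{4727}{7755} - \frac{42^{2}}{470} + \frac{1}{470} \cdot 42\right) \frac{1}{969110} = \left(- \frac{4727}{7755} - \frac{882}{235} + \frac{21}{235}\right) \frac{1}{969110} = \left(- \frac{6628}{1551}\right) \frac{1}{969110} = - \frac{3314}{751544805}$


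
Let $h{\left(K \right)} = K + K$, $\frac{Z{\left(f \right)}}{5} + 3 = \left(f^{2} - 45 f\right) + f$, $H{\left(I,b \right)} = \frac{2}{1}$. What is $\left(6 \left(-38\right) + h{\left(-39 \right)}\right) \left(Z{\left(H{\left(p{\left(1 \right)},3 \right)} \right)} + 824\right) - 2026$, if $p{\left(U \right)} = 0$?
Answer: $-121060$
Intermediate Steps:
$H{\left(I,b \right)} = 2$ ($H{\left(I,b \right)} = 2 \cdot 1 = 2$)
$Z{\left(f \right)} = -15 - 220 f + 5 f^{2}$ ($Z{\left(f \right)} = -15 + 5 \left(\left(f^{2} - 45 f\right) + f\right) = -15 + 5 \left(f^{2} - 44 f\right) = -15 + \left(- 220 f + 5 f^{2}\right) = -15 - 220 f + 5 f^{2}$)
$h{\left(K \right)} = 2 K$
$\left(6 \left(-38\right) + h{\left(-39 \right)}\right) \left(Z{\left(H{\left(p{\left(1 \right)},3 \right)} \right)} + 824\right) - 2026 = \left(6 \left(-38\right) + 2 \left(-39\right)\right) \left(\left(-15 - 440 + 5 \cdot 2^{2}\right) + 824\right) - 2026 = \left(-228 - 78\right) \left(\left(-15 - 440 + 5 \cdot 4\right) + 824\right) - 2026 = - 306 \left(\left(-15 - 440 + 20\right) + 824\right) - 2026 = - 306 \left(-435 + 824\right) - 2026 = \left(-306\right) 389 - 2026 = -119034 - 2026 = -121060$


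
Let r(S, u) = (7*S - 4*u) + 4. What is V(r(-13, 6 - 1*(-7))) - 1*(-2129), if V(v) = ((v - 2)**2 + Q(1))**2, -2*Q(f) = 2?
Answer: 395216529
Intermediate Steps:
Q(f) = -1 (Q(f) = -1/2*2 = -1)
r(S, u) = 4 - 4*u + 7*S (r(S, u) = (-4*u + 7*S) + 4 = 4 - 4*u + 7*S)
V(v) = (-1 + (-2 + v)**2)**2 (V(v) = ((v - 2)**2 - 1)**2 = ((-2 + v)**2 - 1)**2 = (-1 + (-2 + v)**2)**2)
V(r(-13, 6 - 1*(-7))) - 1*(-2129) = (-1 + (-2 + (4 - 4*(6 - 1*(-7)) + 7*(-13)))**2)**2 - 1*(-2129) = (-1 + (-2 + (4 - 4*(6 + 7) - 91))**2)**2 + 2129 = (-1 + (-2 + (4 - 4*13 - 91))**2)**2 + 2129 = (-1 + (-2 + (4 - 52 - 91))**2)**2 + 2129 = (-1 + (-2 - 139)**2)**2 + 2129 = (-1 + (-141)**2)**2 + 2129 = (-1 + 19881)**2 + 2129 = 19880**2 + 2129 = 395214400 + 2129 = 395216529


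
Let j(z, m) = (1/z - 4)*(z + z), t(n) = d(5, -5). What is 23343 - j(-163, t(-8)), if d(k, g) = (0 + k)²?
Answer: 22037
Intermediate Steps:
d(k, g) = k²
t(n) = 25 (t(n) = 5² = 25)
j(z, m) = 2*z*(-4 + 1/z) (j(z, m) = (-4 + 1/z)*(2*z) = 2*z*(-4 + 1/z))
23343 - j(-163, t(-8)) = 23343 - (2 - 8*(-163)) = 23343 - (2 + 1304) = 23343 - 1*1306 = 23343 - 1306 = 22037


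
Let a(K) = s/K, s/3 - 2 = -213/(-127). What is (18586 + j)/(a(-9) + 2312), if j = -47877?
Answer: -11159871/880405 ≈ -12.676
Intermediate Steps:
s = 1401/127 (s = 6 + 3*(-213/(-127)) = 6 + 3*(-213*(-1/127)) = 6 + 3*(213/127) = 6 + 639/127 = 1401/127 ≈ 11.031)
a(K) = 1401/(127*K)
(18586 + j)/(a(-9) + 2312) = (18586 - 47877)/((1401/127)/(-9) + 2312) = -29291/((1401/127)*(-1/9) + 2312) = -29291/(-467/381 + 2312) = -29291/880405/381 = -29291*381/880405 = -11159871/880405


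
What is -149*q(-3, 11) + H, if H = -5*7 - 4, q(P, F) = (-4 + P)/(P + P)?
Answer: -1277/6 ≈ -212.83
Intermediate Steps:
q(P, F) = (-4 + P)/(2*P) (q(P, F) = (-4 + P)/((2*P)) = (-4 + P)*(1/(2*P)) = (-4 + P)/(2*P))
H = -39 (H = -35 - 4 = -39)
-149*q(-3, 11) + H = -149*(-4 - 3)/(2*(-3)) - 39 = -149*(-1)*(-7)/(2*3) - 39 = -149*7/6 - 39 = -1043/6 - 39 = -1277/6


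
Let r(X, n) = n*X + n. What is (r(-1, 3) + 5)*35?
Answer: 175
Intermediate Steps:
r(X, n) = n + X*n (r(X, n) = X*n + n = n + X*n)
(r(-1, 3) + 5)*35 = (3*(1 - 1) + 5)*35 = (3*0 + 5)*35 = (0 + 5)*35 = 5*35 = 175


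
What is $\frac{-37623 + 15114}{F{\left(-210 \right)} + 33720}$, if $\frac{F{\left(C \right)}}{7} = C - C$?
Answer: $- \frac{7503}{11240} \approx -0.66753$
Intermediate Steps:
$F{\left(C \right)} = 0$ ($F{\left(C \right)} = 7 \left(C - C\right) = 7 \cdot 0 = 0$)
$\frac{-37623 + 15114}{F{\left(-210 \right)} + 33720} = \frac{-37623 + 15114}{0 + 33720} = - \frac{22509}{33720} = \left(-22509\right) \frac{1}{33720} = - \frac{7503}{11240}$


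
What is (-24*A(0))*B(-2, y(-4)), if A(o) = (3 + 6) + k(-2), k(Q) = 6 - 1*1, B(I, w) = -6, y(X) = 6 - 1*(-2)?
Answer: 2016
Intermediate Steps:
y(X) = 8 (y(X) = 6 + 2 = 8)
k(Q) = 5 (k(Q) = 6 - 1 = 5)
A(o) = 14 (A(o) = (3 + 6) + 5 = 9 + 5 = 14)
(-24*A(0))*B(-2, y(-4)) = -24*14*(-6) = -336*(-6) = 2016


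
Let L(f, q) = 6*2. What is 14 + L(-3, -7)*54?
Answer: 662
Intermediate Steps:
L(f, q) = 12
14 + L(-3, -7)*54 = 14 + 12*54 = 14 + 648 = 662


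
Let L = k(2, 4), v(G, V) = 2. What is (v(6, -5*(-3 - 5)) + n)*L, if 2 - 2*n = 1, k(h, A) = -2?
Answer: -5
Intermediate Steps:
n = 1/2 (n = 1 - 1/2*1 = 1 - 1/2 = 1/2 ≈ 0.50000)
L = -2
(v(6, -5*(-3 - 5)) + n)*L = (2 + 1/2)*(-2) = (5/2)*(-2) = -5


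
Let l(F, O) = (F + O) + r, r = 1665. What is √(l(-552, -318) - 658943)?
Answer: 2*I*√164537 ≈ 811.26*I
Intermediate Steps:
l(F, O) = 1665 + F + O (l(F, O) = (F + O) + 1665 = 1665 + F + O)
√(l(-552, -318) - 658943) = √((1665 - 552 - 318) - 658943) = √(795 - 658943) = √(-658148) = 2*I*√164537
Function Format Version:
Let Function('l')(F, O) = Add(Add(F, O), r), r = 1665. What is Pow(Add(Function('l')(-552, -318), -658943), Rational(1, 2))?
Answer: Mul(2, I, Pow(164537, Rational(1, 2))) ≈ Mul(811.26, I)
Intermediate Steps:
Function('l')(F, O) = Add(1665, F, O) (Function('l')(F, O) = Add(Add(F, O), 1665) = Add(1665, F, O))
Pow(Add(Function('l')(-552, -318), -658943), Rational(1, 2)) = Pow(Add(Add(1665, -552, -318), -658943), Rational(1, 2)) = Pow(Add(795, -658943), Rational(1, 2)) = Pow(-658148, Rational(1, 2)) = Mul(2, I, Pow(164537, Rational(1, 2)))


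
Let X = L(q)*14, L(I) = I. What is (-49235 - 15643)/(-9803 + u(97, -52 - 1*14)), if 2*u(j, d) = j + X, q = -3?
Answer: 43252/6517 ≈ 6.6368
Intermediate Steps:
X = -42 (X = -3*14 = -42)
u(j, d) = -21 + j/2 (u(j, d) = (j - 42)/2 = (-42 + j)/2 = -21 + j/2)
(-49235 - 15643)/(-9803 + u(97, -52 - 1*14)) = (-49235 - 15643)/(-9803 + (-21 + (1/2)*97)) = -64878/(-9803 + (-21 + 97/2)) = -64878/(-9803 + 55/2) = -64878/(-19551/2) = -64878*(-2/19551) = 43252/6517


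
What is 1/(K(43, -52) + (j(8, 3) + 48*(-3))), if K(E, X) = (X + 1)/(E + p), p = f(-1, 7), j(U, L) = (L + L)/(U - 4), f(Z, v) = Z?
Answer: -7/1006 ≈ -0.0069583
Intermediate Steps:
j(U, L) = 2*L/(-4 + U) (j(U, L) = (2*L)/(-4 + U) = 2*L/(-4 + U))
p = -1
K(E, X) = (1 + X)/(-1 + E) (K(E, X) = (X + 1)/(E - 1) = (1 + X)/(-1 + E))
1/(K(43, -52) + (j(8, 3) + 48*(-3))) = 1/((1 - 52)/(-1 + 43) + (2*3/(-4 + 8) + 48*(-3))) = 1/(-51/42 + (2*3/4 - 144)) = 1/((1/42)*(-51) + (2*3*(1/4) - 144)) = 1/(-17/14 + (3/2 - 144)) = 1/(-17/14 - 285/2) = 1/(-1006/7) = -7/1006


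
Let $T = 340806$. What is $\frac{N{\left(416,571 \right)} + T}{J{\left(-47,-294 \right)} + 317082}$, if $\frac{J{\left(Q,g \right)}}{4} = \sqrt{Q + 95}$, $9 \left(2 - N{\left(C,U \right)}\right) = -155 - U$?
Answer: $\frac{27022415051}{25135248489} - \frac{4090664 \sqrt{3}}{75405745467} \approx 1.075$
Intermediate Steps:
$N{\left(C,U \right)} = \frac{173}{9} + \frac{U}{9}$ ($N{\left(C,U \right)} = 2 - \frac{-155 - U}{9} = 2 + \left(\frac{155}{9} + \frac{U}{9}\right) = \frac{173}{9} + \frac{U}{9}$)
$J{\left(Q,g \right)} = 4 \sqrt{95 + Q}$ ($J{\left(Q,g \right)} = 4 \sqrt{Q + 95} = 4 \sqrt{95 + Q}$)
$\frac{N{\left(416,571 \right)} + T}{J{\left(-47,-294 \right)} + 317082} = \frac{\left(\frac{173}{9} + \frac{1}{9} \cdot 571\right) + 340806}{4 \sqrt{95 - 47} + 317082} = \frac{\left(\frac{173}{9} + \frac{571}{9}\right) + 340806}{4 \sqrt{48} + 317082} = \frac{\frac{248}{3} + 340806}{4 \cdot 4 \sqrt{3} + 317082} = \frac{1022666}{3 \left(16 \sqrt{3} + 317082\right)} = \frac{1022666}{3 \left(317082 + 16 \sqrt{3}\right)}$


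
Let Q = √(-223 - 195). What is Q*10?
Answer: 10*I*√418 ≈ 204.45*I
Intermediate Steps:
Q = I*√418 (Q = √(-418) = I*√418 ≈ 20.445*I)
Q*10 = (I*√418)*10 = 10*I*√418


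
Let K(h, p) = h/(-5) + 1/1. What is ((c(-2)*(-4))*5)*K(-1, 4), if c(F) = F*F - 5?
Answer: 24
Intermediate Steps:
c(F) = -5 + F² (c(F) = F² - 5 = -5 + F²)
K(h, p) = 1 - h/5 (K(h, p) = h*(-⅕) + 1*1 = -h/5 + 1 = 1 - h/5)
((c(-2)*(-4))*5)*K(-1, 4) = (((-5 + (-2)²)*(-4))*5)*(1 - ⅕*(-1)) = (((-5 + 4)*(-4))*5)*(1 + ⅕) = (-1*(-4)*5)*(6/5) = (4*5)*(6/5) = 20*(6/5) = 24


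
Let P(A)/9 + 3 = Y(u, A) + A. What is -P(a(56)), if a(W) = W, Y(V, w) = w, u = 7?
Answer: -981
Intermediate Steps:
P(A) = -27 + 18*A (P(A) = -27 + 9*(A + A) = -27 + 9*(2*A) = -27 + 18*A)
-P(a(56)) = -(-27 + 18*56) = -(-27 + 1008) = -1*981 = -981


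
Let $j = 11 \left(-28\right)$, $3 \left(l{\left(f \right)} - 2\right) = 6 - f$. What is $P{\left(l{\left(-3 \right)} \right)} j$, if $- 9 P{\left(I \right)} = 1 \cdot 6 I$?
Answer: $\frac{3080}{3} \approx 1026.7$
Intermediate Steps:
$l{\left(f \right)} = 4 - \frac{f}{3}$ ($l{\left(f \right)} = 2 + \frac{6 - f}{3} = 2 - \left(-2 + \frac{f}{3}\right) = 4 - \frac{f}{3}$)
$P{\left(I \right)} = - \frac{2 I}{3}$ ($P{\left(I \right)} = - \frac{1 \cdot 6 I}{9} = - \frac{6 I}{9} = - \frac{2 I}{3}$)
$j = -308$
$P{\left(l{\left(-3 \right)} \right)} j = - \frac{2 \left(4 - -1\right)}{3} \left(-308\right) = - \frac{2 \left(4 + 1\right)}{3} \left(-308\right) = \left(- \frac{2}{3}\right) 5 \left(-308\right) = \left(- \frac{10}{3}\right) \left(-308\right) = \frac{3080}{3}$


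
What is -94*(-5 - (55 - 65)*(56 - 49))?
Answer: -6110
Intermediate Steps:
-94*(-5 - (55 - 65)*(56 - 49)) = -94*(-5 - (-10)*7) = -94*(-5 - 1*(-70)) = -94*(-5 + 70) = -94*65 = -6110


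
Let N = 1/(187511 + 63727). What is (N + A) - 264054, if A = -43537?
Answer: -77278547657/251238 ≈ -3.0759e+5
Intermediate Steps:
N = 1/251238 ≈ 3.9803e-6
(N + A) - 264054 = (1/251238 - 43537) - 264054 = -10938148805/251238 - 264054 = -77278547657/251238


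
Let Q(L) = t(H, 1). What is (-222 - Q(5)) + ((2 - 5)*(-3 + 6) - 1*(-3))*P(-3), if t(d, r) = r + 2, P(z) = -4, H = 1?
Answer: -201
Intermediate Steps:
t(d, r) = 2 + r
Q(L) = 3 (Q(L) = 2 + 1 = 3)
(-222 - Q(5)) + ((2 - 5)*(-3 + 6) - 1*(-3))*P(-3) = (-222 - 1*3) + ((2 - 5)*(-3 + 6) - 1*(-3))*(-4) = (-222 - 3) + (-3*3 + 3)*(-4) = -225 + (-9 + 3)*(-4) = -225 - 6*(-4) = -225 + 24 = -201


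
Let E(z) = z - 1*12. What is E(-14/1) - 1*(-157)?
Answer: 131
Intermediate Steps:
E(z) = -12 + z (E(z) = z - 12 = -12 + z)
E(-14/1) - 1*(-157) = (-12 - 14/1) - 1*(-157) = (-12 - 14*1) + 157 = (-12 - 14) + 157 = -26 + 157 = 131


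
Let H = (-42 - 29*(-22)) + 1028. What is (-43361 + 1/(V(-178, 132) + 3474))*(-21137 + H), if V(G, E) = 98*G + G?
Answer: 11970667994077/14148 ≈ 8.4610e+8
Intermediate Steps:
V(G, E) = 99*G
H = 1624 (H = (-42 + 638) + 1028 = 596 + 1028 = 1624)
(-43361 + 1/(V(-178, 132) + 3474))*(-21137 + H) = (-43361 + 1/(99*(-178) + 3474))*(-21137 + 1624) = (-43361 + 1/(-17622 + 3474))*(-19513) = (-43361 + 1/(-14148))*(-19513) = (-43361 - 1/14148)*(-19513) = -613471429/14148*(-19513) = 11970667994077/14148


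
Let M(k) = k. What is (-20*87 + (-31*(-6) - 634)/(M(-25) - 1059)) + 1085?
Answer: -177393/271 ≈ -654.59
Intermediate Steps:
(-20*87 + (-31*(-6) - 634)/(M(-25) - 1059)) + 1085 = (-20*87 + (-31*(-6) - 634)/(-25 - 1059)) + 1085 = (-1740 + (186 - 634)/(-1084)) + 1085 = (-1740 - 448*(-1/1084)) + 1085 = (-1740 + 112/271) + 1085 = -471428/271 + 1085 = -177393/271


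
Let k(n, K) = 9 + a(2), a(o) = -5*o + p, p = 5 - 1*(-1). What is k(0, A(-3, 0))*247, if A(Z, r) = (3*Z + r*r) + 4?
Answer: 1235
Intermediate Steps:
p = 6 (p = 5 + 1 = 6)
A(Z, r) = 4 + r² + 3*Z (A(Z, r) = (3*Z + r²) + 4 = (r² + 3*Z) + 4 = 4 + r² + 3*Z)
a(o) = 6 - 5*o (a(o) = -5*o + 6 = 6 - 5*o)
k(n, K) = 5 (k(n, K) = 9 + (6 - 5*2) = 9 + (6 - 10) = 9 - 4 = 5)
k(0, A(-3, 0))*247 = 5*247 = 1235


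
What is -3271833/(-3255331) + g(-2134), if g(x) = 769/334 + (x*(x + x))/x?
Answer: -27765971633/6510662 ≈ -4264.7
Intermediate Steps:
g(x) = 769/334 + 2*x (g(x) = 769*(1/334) + (x*(2*x))/x = 769/334 + (2*x²)/x = 769/334 + 2*x)
-3271833/(-3255331) + g(-2134) = -3271833/(-3255331) + (769/334 + 2*(-2134)) = -3271833*(-1/3255331) + (769/334 - 4268) = 3271833/3255331 - 1424743/334 = -27765971633/6510662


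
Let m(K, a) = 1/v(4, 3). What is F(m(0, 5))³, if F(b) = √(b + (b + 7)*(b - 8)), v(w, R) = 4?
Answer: -895*I*√895/64 ≈ -418.36*I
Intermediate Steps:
m(K, a) = ¼ (m(K, a) = 1/4 = ¼)
F(b) = √(b + (-8 + b)*(7 + b)) (F(b) = √(b + (7 + b)*(-8 + b)) = √(b + (-8 + b)*(7 + b)))
F(m(0, 5))³ = (√(-56 + (¼)²))³ = (√(-56 + 1/16))³ = (√(-895/16))³ = (I*√895/4)³ = -895*I*√895/64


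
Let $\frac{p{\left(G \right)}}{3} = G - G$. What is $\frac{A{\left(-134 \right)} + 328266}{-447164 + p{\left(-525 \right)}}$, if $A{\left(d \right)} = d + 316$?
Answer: $- \frac{82112}{111791} \approx -0.73451$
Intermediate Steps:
$A{\left(d \right)} = 316 + d$
$p{\left(G \right)} = 0$ ($p{\left(G \right)} = 3 \left(G - G\right) = 3 \cdot 0 = 0$)
$\frac{A{\left(-134 \right)} + 328266}{-447164 + p{\left(-525 \right)}} = \frac{\left(316 - 134\right) + 328266}{-447164 + 0} = \frac{182 + 328266}{-447164} = 328448 \left(- \frac{1}{447164}\right) = - \frac{82112}{111791}$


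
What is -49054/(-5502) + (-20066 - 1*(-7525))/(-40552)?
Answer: 1029119195/111558552 ≈ 9.2249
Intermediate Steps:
-49054/(-5502) + (-20066 - 1*(-7525))/(-40552) = -49054*(-1/5502) + (-20066 + 7525)*(-1/40552) = 24527/2751 - 12541*(-1/40552) = 24527/2751 + 12541/40552 = 1029119195/111558552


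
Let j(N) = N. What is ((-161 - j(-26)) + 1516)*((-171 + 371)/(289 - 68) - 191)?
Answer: -58017191/221 ≈ -2.6252e+5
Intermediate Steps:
((-161 - j(-26)) + 1516)*((-171 + 371)/(289 - 68) - 191) = ((-161 - 1*(-26)) + 1516)*((-171 + 371)/(289 - 68) - 191) = ((-161 + 26) + 1516)*(200/221 - 191) = (-135 + 1516)*(200*(1/221) - 191) = 1381*(200/221 - 191) = 1381*(-42011/221) = -58017191/221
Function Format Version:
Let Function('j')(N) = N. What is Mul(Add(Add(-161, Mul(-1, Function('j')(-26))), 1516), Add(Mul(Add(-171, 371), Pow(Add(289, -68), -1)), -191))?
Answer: Rational(-58017191, 221) ≈ -2.6252e+5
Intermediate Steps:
Mul(Add(Add(-161, Mul(-1, Function('j')(-26))), 1516), Add(Mul(Add(-171, 371), Pow(Add(289, -68), -1)), -191)) = Mul(Add(Add(-161, Mul(-1, -26)), 1516), Add(Mul(Add(-171, 371), Pow(Add(289, -68), -1)), -191)) = Mul(Add(Add(-161, 26), 1516), Add(Mul(200, Pow(221, -1)), -191)) = Mul(Add(-135, 1516), Add(Mul(200, Rational(1, 221)), -191)) = Mul(1381, Add(Rational(200, 221), -191)) = Mul(1381, Rational(-42011, 221)) = Rational(-58017191, 221)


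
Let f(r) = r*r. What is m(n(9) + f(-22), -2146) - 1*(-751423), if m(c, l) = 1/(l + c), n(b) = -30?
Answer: 1271407715/1692 ≈ 7.5142e+5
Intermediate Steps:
f(r) = r**2
m(c, l) = 1/(c + l)
m(n(9) + f(-22), -2146) - 1*(-751423) = 1/((-30 + (-22)**2) - 2146) - 1*(-751423) = 1/((-30 + 484) - 2146) + 751423 = 1/(454 - 2146) + 751423 = 1/(-1692) + 751423 = -1/1692 + 751423 = 1271407715/1692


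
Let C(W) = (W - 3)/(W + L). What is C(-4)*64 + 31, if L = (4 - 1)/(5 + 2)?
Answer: 3911/25 ≈ 156.44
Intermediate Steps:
L = 3/7 ≈ 0.42857
C(W) = (-3 + W)/(3/7 + W) (C(W) = (W - 3)/(W + 3/7) = (-3 + W)/(3/7 + W))
C(-4)*64 + 31 = (7*(-3 - 4)/(3 + 7*(-4)))*64 + 31 = (7*(-7)/(3 - 28))*64 + 31 = (7*(-7)/(-25))*64 + 31 = (7*(-1/25)*(-7))*64 + 31 = (49/25)*64 + 31 = 3136/25 + 31 = 3911/25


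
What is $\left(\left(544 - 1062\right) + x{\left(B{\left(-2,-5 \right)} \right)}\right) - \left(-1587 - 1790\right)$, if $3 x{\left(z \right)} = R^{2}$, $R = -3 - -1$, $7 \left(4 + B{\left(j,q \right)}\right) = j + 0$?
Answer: $\frac{8581}{3} \approx 2860.3$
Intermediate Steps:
$B{\left(j,q \right)} = -4 + \frac{j}{7}$ ($B{\left(j,q \right)} = -4 + \frac{j + 0}{7} = -4 + \frac{j}{7}$)
$R = -2$ ($R = -3 + 1 = -2$)
$x{\left(z \right)} = \frac{4}{3}$ ($x{\left(z \right)} = \frac{\left(-2\right)^{2}}{3} = \frac{1}{3} \cdot 4 = \frac{4}{3}$)
$\left(\left(544 - 1062\right) + x{\left(B{\left(-2,-5 \right)} \right)}\right) - \left(-1587 - 1790\right) = \left(\left(544 - 1062\right) + \frac{4}{3}\right) - \left(-1587 - 1790\right) = \left(-518 + \frac{4}{3}\right) - \left(-1587 - 1790\right) = - \frac{1550}{3} - -3377 = - \frac{1550}{3} + 3377 = \frac{8581}{3}$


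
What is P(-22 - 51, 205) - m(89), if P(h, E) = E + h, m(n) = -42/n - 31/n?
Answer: 11821/89 ≈ 132.82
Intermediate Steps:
m(n) = -73/n
P(-22 - 51, 205) - m(89) = (205 + (-22 - 51)) - (-73)/89 = (205 - 73) - (-73)/89 = 132 - 1*(-73/89) = 132 + 73/89 = 11821/89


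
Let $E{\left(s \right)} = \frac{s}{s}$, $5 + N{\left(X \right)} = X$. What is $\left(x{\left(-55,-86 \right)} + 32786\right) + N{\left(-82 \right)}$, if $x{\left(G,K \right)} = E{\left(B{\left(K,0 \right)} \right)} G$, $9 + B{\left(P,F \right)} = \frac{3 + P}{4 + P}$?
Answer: $32644$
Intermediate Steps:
$N{\left(X \right)} = -5 + X$
$B{\left(P,F \right)} = -9 + \frac{3 + P}{4 + P}$
$E{\left(s \right)} = 1$
$x{\left(G,K \right)} = G$ ($x{\left(G,K \right)} = 1 G = G$)
$\left(x{\left(-55,-86 \right)} + 32786\right) + N{\left(-82 \right)} = \left(-55 + 32786\right) - 87 = 32731 - 87 = 32644$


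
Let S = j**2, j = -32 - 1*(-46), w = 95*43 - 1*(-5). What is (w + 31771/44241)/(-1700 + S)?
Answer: -180977461/66538464 ≈ -2.7199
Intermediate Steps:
w = 4090 (w = 4085 + 5 = 4090)
j = 14 (j = -32 + 46 = 14)
S = 196 (S = 14**2 = 196)
(w + 31771/44241)/(-1700 + S) = (4090 + 31771/44241)/(-1700 + 196) = (4090 + 31771*(1/44241))/(-1504) = (4090 + 31771/44241)*(-1/1504) = (180977461/44241)*(-1/1504) = -180977461/66538464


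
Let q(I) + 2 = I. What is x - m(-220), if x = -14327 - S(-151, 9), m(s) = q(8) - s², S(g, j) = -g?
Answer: 33916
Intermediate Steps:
q(I) = -2 + I
m(s) = 6 - s² (m(s) = (-2 + 8) - s² = 6 - s²)
x = -14478 (x = -14327 - (-1)*(-151) = -14327 - 1*151 = -14327 - 151 = -14478)
x - m(-220) = -14478 - (6 - 1*(-220)²) = -14478 - (6 - 1*48400) = -14478 - (6 - 48400) = -14478 - 1*(-48394) = -14478 + 48394 = 33916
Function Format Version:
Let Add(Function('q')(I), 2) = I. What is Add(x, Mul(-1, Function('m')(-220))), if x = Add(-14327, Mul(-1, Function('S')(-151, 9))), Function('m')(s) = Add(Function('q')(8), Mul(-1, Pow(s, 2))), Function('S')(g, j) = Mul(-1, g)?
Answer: 33916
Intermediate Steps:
Function('q')(I) = Add(-2, I)
Function('m')(s) = Add(6, Mul(-1, Pow(s, 2))) (Function('m')(s) = Add(Add(-2, 8), Mul(-1, Pow(s, 2))) = Add(6, Mul(-1, Pow(s, 2))))
x = -14478 (x = Add(-14327, Mul(-1, Mul(-1, -151))) = Add(-14327, Mul(-1, 151)) = Add(-14327, -151) = -14478)
Add(x, Mul(-1, Function('m')(-220))) = Add(-14478, Mul(-1, Add(6, Mul(-1, Pow(-220, 2))))) = Add(-14478, Mul(-1, Add(6, Mul(-1, 48400)))) = Add(-14478, Mul(-1, Add(6, -48400))) = Add(-14478, Mul(-1, -48394)) = Add(-14478, 48394) = 33916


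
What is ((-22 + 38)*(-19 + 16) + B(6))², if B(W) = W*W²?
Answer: 28224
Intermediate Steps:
B(W) = W³
((-22 + 38)*(-19 + 16) + B(6))² = ((-22 + 38)*(-19 + 16) + 6³)² = (16*(-3) + 216)² = (-48 + 216)² = 168² = 28224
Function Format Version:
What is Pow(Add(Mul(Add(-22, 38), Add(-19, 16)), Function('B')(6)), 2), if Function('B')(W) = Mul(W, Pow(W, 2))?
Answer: 28224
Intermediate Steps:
Function('B')(W) = Pow(W, 3)
Pow(Add(Mul(Add(-22, 38), Add(-19, 16)), Function('B')(6)), 2) = Pow(Add(Mul(Add(-22, 38), Add(-19, 16)), Pow(6, 3)), 2) = Pow(Add(Mul(16, -3), 216), 2) = Pow(Add(-48, 216), 2) = Pow(168, 2) = 28224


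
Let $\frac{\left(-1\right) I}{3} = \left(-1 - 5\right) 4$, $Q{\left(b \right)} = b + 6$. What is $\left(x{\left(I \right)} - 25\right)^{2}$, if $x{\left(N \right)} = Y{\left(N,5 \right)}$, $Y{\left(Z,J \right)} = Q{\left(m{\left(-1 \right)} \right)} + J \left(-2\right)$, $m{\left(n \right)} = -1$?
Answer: $900$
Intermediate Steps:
$Q{\left(b \right)} = 6 + b$
$I = 72$ ($I = - 3 \left(-1 - 5\right) 4 = - 3 \left(\left(-6\right) 4\right) = \left(-3\right) \left(-24\right) = 72$)
$Y{\left(Z,J \right)} = 5 - 2 J$ ($Y{\left(Z,J \right)} = \left(6 - 1\right) + J \left(-2\right) = 5 - 2 J$)
$x{\left(N \right)} = -5$ ($x{\left(N \right)} = 5 - 10 = -5$)
$\left(x{\left(I \right)} - 25\right)^{2} = \left(-5 - 25\right)^{2} = \left(-30\right)^{2} = 900$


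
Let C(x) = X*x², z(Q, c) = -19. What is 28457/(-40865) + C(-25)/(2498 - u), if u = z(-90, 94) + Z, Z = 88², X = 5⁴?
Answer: -1464694124/19418305 ≈ -75.428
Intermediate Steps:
X = 625
Z = 7744
u = 7725 (u = -19 + 7744 = 7725)
C(x) = 625*x²
28457/(-40865) + C(-25)/(2498 - u) = 28457/(-40865) + (625*(-25)²)/(2498 - 1*7725) = 28457*(-1/40865) + (625*625)/(2498 - 7725) = -2587/3715 + 390625/(-5227) = -2587/3715 + 390625*(-1/5227) = -2587/3715 - 390625/5227 = -1464694124/19418305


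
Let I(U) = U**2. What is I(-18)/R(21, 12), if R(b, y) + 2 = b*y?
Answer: 162/125 ≈ 1.2960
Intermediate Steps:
R(b, y) = -2 + b*y
I(-18)/R(21, 12) = (-18)**2/(-2 + 21*12) = 324/(-2 + 252) = 324/250 = 324*(1/250) = 162/125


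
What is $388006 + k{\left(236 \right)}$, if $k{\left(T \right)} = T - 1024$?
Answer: $387218$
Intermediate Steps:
$k{\left(T \right)} = -1024 + T$ ($k{\left(T \right)} = T - 1024 = -1024 + T$)
$388006 + k{\left(236 \right)} = 388006 + \left(-1024 + 236\right) = 388006 - 788 = 387218$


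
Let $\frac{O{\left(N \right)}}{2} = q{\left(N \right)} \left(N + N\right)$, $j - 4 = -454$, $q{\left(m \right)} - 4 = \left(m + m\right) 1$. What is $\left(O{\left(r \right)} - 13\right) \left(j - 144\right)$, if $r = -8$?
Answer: $-220374$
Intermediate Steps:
$q{\left(m \right)} = 4 + 2 m$ ($q{\left(m \right)} = 4 + \left(m + m\right) 1 = 4 + 2 m 1 = 4 + 2 m$)
$j = -450$ ($j = 4 - 454 = -450$)
$O{\left(N \right)} = 4 N \left(4 + 2 N\right)$ ($O{\left(N \right)} = 2 \left(4 + 2 N\right) \left(N + N\right) = 2 \left(4 + 2 N\right) 2 N = 2 \cdot 2 N \left(4 + 2 N\right) = 4 N \left(4 + 2 N\right)$)
$\left(O{\left(r \right)} - 13\right) \left(j - 144\right) = \left(8 \left(-8\right) \left(2 - 8\right) - 13\right) \left(-450 - 144\right) = \left(8 \left(-8\right) \left(-6\right) - 13\right) \left(-594\right) = \left(384 - 13\right) \left(-594\right) = 371 \left(-594\right) = -220374$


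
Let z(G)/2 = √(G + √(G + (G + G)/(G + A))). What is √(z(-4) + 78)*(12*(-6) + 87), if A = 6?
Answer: 15*√(78 + 2*√2*√(-2 + I*√2)) ≈ 133.66 + 3.5509*I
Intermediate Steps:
z(G) = 2*√(G + √(G + 2*G/(6 + G))) (z(G) = 2*√(G + √(G + (G + G)/(G + 6))) = 2*√(G + √(G + (2*G)/(6 + G))) = 2*√(G + √(G + 2*G/(6 + G))))
√(z(-4) + 78)*(12*(-6) + 87) = √(2*√(-4 + √(-4*(8 - 4)/(6 - 4))) + 78)*(12*(-6) + 87) = √(2*√(-4 + √(-4*4/2)) + 78)*(-72 + 87) = √(2*√(-4 + √(-4*½*4)) + 78)*15 = √(2*√(-4 + √(-8)) + 78)*15 = √(2*√(-4 + 2*I*√2) + 78)*15 = √(78 + 2*√(-4 + 2*I*√2))*15 = 15*√(78 + 2*√(-4 + 2*I*√2))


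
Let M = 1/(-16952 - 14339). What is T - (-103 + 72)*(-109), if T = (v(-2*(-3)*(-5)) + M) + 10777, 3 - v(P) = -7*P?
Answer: 225013580/31291 ≈ 7191.0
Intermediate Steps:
v(P) = 3 + 7*P (v(P) = 3 - (-7)*P = 3 + 7*P)
M = -1/31291 (M = 1/(-31291) = -1/31291 ≈ -3.1958e-5)
T = 330745869/31291 (T = ((3 + 7*(-2*(-3)*(-5))) - 1/31291) + 10777 = ((3 + 7*(6*(-5))) - 1/31291) + 10777 = ((3 + 7*(-30)) - 1/31291) + 10777 = ((3 - 210) - 1/31291) + 10777 = (-207 - 1/31291) + 10777 = -6477238/31291 + 10777 = 330745869/31291 ≈ 10570.)
T - (-103 + 72)*(-109) = 330745869/31291 - (-103 + 72)*(-109) = 330745869/31291 - (-31)*(-109) = 330745869/31291 - 1*3379 = 330745869/31291 - 3379 = 225013580/31291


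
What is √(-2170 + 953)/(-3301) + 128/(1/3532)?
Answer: 452096 - I*√1217/3301 ≈ 4.521e+5 - 0.010568*I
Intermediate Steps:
√(-2170 + 953)/(-3301) + 128/(1/3532) = √(-1217)*(-1/3301) + 128/(1/3532) = (I*√1217)*(-1/3301) + 128*3532 = -I*√1217/3301 + 452096 = 452096 - I*√1217/3301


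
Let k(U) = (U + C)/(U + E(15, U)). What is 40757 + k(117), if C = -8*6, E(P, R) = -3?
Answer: 1548789/38 ≈ 40758.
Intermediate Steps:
C = -48
k(U) = (-48 + U)/(-3 + U) (k(U) = (U - 48)/(U - 3) = (-48 + U)/(-3 + U))
40757 + k(117) = 40757 + (-48 + 117)/(-3 + 117) = 40757 + 69/114 = 40757 + (1/114)*69 = 40757 + 23/38 = 1548789/38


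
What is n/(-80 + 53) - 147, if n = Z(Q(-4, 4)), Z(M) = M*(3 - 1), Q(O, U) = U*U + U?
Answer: -4009/27 ≈ -148.48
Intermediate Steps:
Q(O, U) = U + U² (Q(O, U) = U² + U = U + U²)
Z(M) = 2*M (Z(M) = M*2 = 2*M)
n = 40 (n = 2*(4*(1 + 4)) = 2*(4*5) = 2*20 = 40)
n/(-80 + 53) - 147 = 40/(-80 + 53) - 147 = 40/(-27) - 147 = -1/27*40 - 147 = -40/27 - 147 = -4009/27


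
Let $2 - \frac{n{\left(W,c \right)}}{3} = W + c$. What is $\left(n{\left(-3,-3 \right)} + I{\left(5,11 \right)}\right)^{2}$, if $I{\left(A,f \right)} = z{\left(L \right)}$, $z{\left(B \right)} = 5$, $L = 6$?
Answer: $841$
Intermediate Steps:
$I{\left(A,f \right)} = 5$
$n{\left(W,c \right)} = 6 - 3 W - 3 c$ ($n{\left(W,c \right)} = 6 - 3 \left(W + c\right) = 6 - \left(3 W + 3 c\right) = 6 - 3 W - 3 c$)
$\left(n{\left(-3,-3 \right)} + I{\left(5,11 \right)}\right)^{2} = \left(\left(6 - -9 - -9\right) + 5\right)^{2} = \left(\left(6 + 9 + 9\right) + 5\right)^{2} = \left(24 + 5\right)^{2} = 29^{2} = 841$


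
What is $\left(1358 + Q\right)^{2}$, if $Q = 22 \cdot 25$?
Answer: $3640464$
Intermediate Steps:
$Q = 550$
$\left(1358 + Q\right)^{2} = \left(1358 + 550\right)^{2} = 1908^{2} = 3640464$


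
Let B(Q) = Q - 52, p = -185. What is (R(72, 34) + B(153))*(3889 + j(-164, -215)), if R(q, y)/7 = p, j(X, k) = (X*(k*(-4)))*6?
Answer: 1005767094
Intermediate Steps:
j(X, k) = -24*X*k (j(X, k) = (X*(-4*k))*6 = -4*X*k*6 = -24*X*k)
R(q, y) = -1295 (R(q, y) = 7*(-185) = -1295)
B(Q) = -52 + Q
(R(72, 34) + B(153))*(3889 + j(-164, -215)) = (-1295 + (-52 + 153))*(3889 - 24*(-164)*(-215)) = (-1295 + 101)*(3889 - 846240) = -1194*(-842351) = 1005767094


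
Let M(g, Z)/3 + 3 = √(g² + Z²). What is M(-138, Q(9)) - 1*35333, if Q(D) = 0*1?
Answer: -34928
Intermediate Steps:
Q(D) = 0
M(g, Z) = -9 + 3*√(Z² + g²) (M(g, Z) = -9 + 3*√(g² + Z²) = -9 + 3*√(Z² + g²))
M(-138, Q(9)) - 1*35333 = (-9 + 3*√(0² + (-138)²)) - 1*35333 = (-9 + 3*√(0 + 19044)) - 35333 = (-9 + 3*√19044) - 35333 = (-9 + 3*138) - 35333 = (-9 + 414) - 35333 = 405 - 35333 = -34928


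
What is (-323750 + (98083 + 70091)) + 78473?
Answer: -77103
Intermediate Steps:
(-323750 + (98083 + 70091)) + 78473 = (-323750 + 168174) + 78473 = -155576 + 78473 = -77103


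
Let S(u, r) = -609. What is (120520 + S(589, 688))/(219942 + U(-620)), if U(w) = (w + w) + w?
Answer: 119911/218082 ≈ 0.54984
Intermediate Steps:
U(w) = 3*w (U(w) = 2*w + w = 3*w)
(120520 + S(589, 688))/(219942 + U(-620)) = (120520 - 609)/(219942 + 3*(-620)) = 119911/(219942 - 1860) = 119911/218082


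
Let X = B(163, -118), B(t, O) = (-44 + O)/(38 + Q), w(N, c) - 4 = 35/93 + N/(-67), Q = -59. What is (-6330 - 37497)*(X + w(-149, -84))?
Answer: -1303030972/2077 ≈ -6.2736e+5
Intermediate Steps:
w(N, c) = 407/93 - N/67 (w(N, c) = 4 + (35/93 + N/(-67)) = 4 + (35*(1/93) + N*(-1/67)) = 4 + (35/93 - N/67) = 407/93 - N/67)
B(t, O) = 44/21 - O/21 (B(t, O) = (-44 + O)/(38 - 59) = (-44 + O)/(-21) = (-44 + O)*(-1/21) = 44/21 - O/21)
X = 54/7 (X = 44/21 - 1/21*(-118) = 44/21 + 118/21 = 54/7 ≈ 7.7143)
(-6330 - 37497)*(X + w(-149, -84)) = (-6330 - 37497)*(54/7 + (407/93 - 1/67*(-149))) = -43827*(54/7 + (407/93 + 149/67)) = -43827*(54/7 + 41126/6231) = -43827*624356/43617 = -1303030972/2077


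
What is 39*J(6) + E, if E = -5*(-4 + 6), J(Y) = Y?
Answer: 224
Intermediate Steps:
E = -10 (E = -5*2 = -10)
39*J(6) + E = 39*6 - 10 = 234 - 10 = 224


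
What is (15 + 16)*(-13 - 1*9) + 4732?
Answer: 4050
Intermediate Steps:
(15 + 16)*(-13 - 1*9) + 4732 = 31*(-13 - 9) + 4732 = 31*(-22) + 4732 = -682 + 4732 = 4050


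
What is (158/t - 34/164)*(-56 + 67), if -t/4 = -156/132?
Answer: 194744/533 ≈ 365.37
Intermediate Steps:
t = 52/11 (t = -(-624)/132 = -4*(-13/11) = 52/11 ≈ 4.7273)
(158/t - 34/164)*(-56 + 67) = (158/(52/11) - 34/164)*(-56 + 67) = (158*(11/52) - 34*1/164)*11 = (869/26 - 17/82)*11 = (17704/533)*11 = 194744/533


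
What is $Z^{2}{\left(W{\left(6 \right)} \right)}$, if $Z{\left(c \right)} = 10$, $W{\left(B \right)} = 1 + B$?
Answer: $100$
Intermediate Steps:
$Z^{2}{\left(W{\left(6 \right)} \right)} = 10^{2} = 100$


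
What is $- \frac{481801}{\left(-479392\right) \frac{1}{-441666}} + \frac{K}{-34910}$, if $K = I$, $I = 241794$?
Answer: $- \frac{1857198392394327}{4183893680} \approx -4.4389 \cdot 10^{5}$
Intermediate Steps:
$K = 241794$
$- \frac{481801}{\left(-479392\right) \frac{1}{-441666}} + \frac{K}{-34910} = - \frac{481801}{\left(-479392\right) \frac{1}{-441666}} + \frac{241794}{-34910} = - \frac{481801}{\left(-479392\right) \left(- \frac{1}{441666}\right)} + 241794 \left(- \frac{1}{34910}\right) = - \frac{481801}{\frac{239696}{220833}} - \frac{120897}{17455} = \left(-481801\right) \frac{220833}{239696} - \frac{120897}{17455} = - \frac{106397560233}{239696} - \frac{120897}{17455} = - \frac{1857198392394327}{4183893680}$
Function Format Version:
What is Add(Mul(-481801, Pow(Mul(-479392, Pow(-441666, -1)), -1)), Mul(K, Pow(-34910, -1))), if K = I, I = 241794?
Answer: Rational(-1857198392394327, 4183893680) ≈ -4.4389e+5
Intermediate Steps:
K = 241794
Add(Mul(-481801, Pow(Mul(-479392, Pow(-441666, -1)), -1)), Mul(K, Pow(-34910, -1))) = Add(Mul(-481801, Pow(Mul(-479392, Pow(-441666, -1)), -1)), Mul(241794, Pow(-34910, -1))) = Add(Mul(-481801, Pow(Mul(-479392, Rational(-1, 441666)), -1)), Mul(241794, Rational(-1, 34910))) = Add(Mul(-481801, Pow(Rational(239696, 220833), -1)), Rational(-120897, 17455)) = Add(Mul(-481801, Rational(220833, 239696)), Rational(-120897, 17455)) = Add(Rational(-106397560233, 239696), Rational(-120897, 17455)) = Rational(-1857198392394327, 4183893680)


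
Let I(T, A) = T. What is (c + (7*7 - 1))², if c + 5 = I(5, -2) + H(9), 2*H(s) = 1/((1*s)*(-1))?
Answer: 744769/324 ≈ 2298.7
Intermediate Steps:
H(s) = -1/(2*s) (H(s) = 1/(2*(((1*s)*(-1)))) = 1/(2*((s*(-1)))) = 1/(2*((-s))) = (-1/s)/2 = -1/(2*s))
c = -1/18 (c = -5 + (5 - ½/9) = -5 + (5 - ½*⅑) = -5 + (5 - 1/18) = -5 + 89/18 = -1/18 ≈ -0.055556)
(c + (7*7 - 1))² = (-1/18 + (7*7 - 1))² = (-1/18 + (49 - 1))² = (-1/18 + 48)² = (863/18)² = 744769/324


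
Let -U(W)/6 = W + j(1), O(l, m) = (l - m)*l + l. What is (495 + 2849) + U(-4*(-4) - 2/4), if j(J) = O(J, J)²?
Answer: 3245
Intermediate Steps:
O(l, m) = l + l*(l - m) (O(l, m) = l*(l - m) + l = l + l*(l - m))
j(J) = J² (j(J) = (J*(1 + J - J))² = (J*1)² = J²)
U(W) = -6 - 6*W (U(W) = -6*(W + 1²) = -6*(W + 1) = -6*(1 + W) = -6 - 6*W)
(495 + 2849) + U(-4*(-4) - 2/4) = (495 + 2849) + (-6 - 6*(-4*(-4) - 2/4)) = 3344 + (-6 - 6*(16 - 2*¼)) = 3344 + (-6 - 6*(16 - ½)) = 3344 + (-6 - 6*31/2) = 3344 + (-6 - 93) = 3344 - 99 = 3245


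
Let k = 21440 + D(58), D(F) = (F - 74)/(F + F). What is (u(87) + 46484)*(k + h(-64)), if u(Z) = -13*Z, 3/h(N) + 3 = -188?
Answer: 5385909529077/5539 ≈ 9.7236e+8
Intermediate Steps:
h(N) = -3/191 (h(N) = 3/(-3 - 188) = 3/(-191) = 3*(-1/191) = -3/191)
D(F) = (-74 + F)/(2*F) (D(F) = (-74 + F)/((2*F)) = (-74 + F)*(1/(2*F)) = (-74 + F)/(2*F))
k = 621756/29 (k = 21440 + (½)*(-74 + 58)/58 = 21440 + (½)*(1/58)*(-16) = 21440 - 4/29 = 621756/29 ≈ 21440.)
(u(87) + 46484)*(k + h(-64)) = (-13*87 + 46484)*(621756/29 - 3/191) = (-1131 + 46484)*(118755309/5539) = 45353*(118755309/5539) = 5385909529077/5539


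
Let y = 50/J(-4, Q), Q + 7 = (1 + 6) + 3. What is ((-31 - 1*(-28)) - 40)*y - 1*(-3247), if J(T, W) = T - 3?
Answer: 24879/7 ≈ 3554.1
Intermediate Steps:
Q = 3 (Q = -7 + ((1 + 6) + 3) = -7 + (7 + 3) = -7 + 10 = 3)
J(T, W) = -3 + T
y = -50/7 (y = 50/(-3 - 4) = 50/(-7) = 50*(-1/7) = -50/7 ≈ -7.1429)
((-31 - 1*(-28)) - 40)*y - 1*(-3247) = ((-31 - 1*(-28)) - 40)*(-50/7) - 1*(-3247) = ((-31 + 28) - 40)*(-50/7) + 3247 = (-3 - 40)*(-50/7) + 3247 = -43*(-50/7) + 3247 = 2150/7 + 3247 = 24879/7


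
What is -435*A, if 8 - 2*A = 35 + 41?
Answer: 14790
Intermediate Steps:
A = -34 (A = 4 - (35 + 41)/2 = 4 - ½*76 = 4 - 38 = -34)
-435*A = -435*(-34) = 14790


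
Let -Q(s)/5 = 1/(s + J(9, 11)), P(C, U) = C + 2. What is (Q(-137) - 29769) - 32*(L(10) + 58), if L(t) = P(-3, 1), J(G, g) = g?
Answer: -3980713/126 ≈ -31593.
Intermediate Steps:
P(C, U) = 2 + C
L(t) = -1 (L(t) = 2 - 3 = -1)
Q(s) = -5/(11 + s) (Q(s) = -5/(s + 11) = -5/(11 + s))
(Q(-137) - 29769) - 32*(L(10) + 58) = (-5/(11 - 137) - 29769) - 32*(-1 + 58) = (-5/(-126) - 29769) - 32*57 = (-5*(-1/126) - 29769) - 1824 = (5/126 - 29769) - 1824 = -3750889/126 - 1824 = -3980713/126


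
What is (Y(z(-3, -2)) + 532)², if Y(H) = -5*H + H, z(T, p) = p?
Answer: 291600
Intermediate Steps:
Y(H) = -4*H
(Y(z(-3, -2)) + 532)² = (-4*(-2) + 532)² = (8 + 532)² = 540² = 291600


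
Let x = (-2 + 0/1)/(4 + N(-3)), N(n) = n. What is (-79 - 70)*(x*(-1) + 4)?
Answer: -894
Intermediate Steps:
x = -2 (x = (-2 + 0/1)/(4 - 3) = (-2 + 0*1)/1 = (-2 + 0)*1 = -2*1 = -2)
(-79 - 70)*(x*(-1) + 4) = (-79 - 70)*(-2*(-1) + 4) = -149*(2 + 4) = -149*6 = -894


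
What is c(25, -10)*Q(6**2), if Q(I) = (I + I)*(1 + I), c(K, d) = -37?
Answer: -98568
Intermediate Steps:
Q(I) = 2*I*(1 + I) (Q(I) = (2*I)*(1 + I) = 2*I*(1 + I))
c(25, -10)*Q(6**2) = -74*6**2*(1 + 6**2) = -74*36*(1 + 36) = -74*36*37 = -37*2664 = -98568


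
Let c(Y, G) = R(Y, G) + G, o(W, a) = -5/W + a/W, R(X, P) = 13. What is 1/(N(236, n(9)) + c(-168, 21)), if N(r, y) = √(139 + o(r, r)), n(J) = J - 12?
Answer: 8024/239781 - 2*√1949065/239781 ≈ 0.021819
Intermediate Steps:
c(Y, G) = 13 + G
n(J) = -12 + J
N(r, y) = √(139 + (-5 + r)/r)
1/(N(236, n(9)) + c(-168, 21)) = 1/(√(140 - 5/236) + (13 + 21)) = 1/(√(140 - 5*1/236) + 34) = 1/(√(140 - 5/236) + 34) = 1/(√(33035/236) + 34) = 1/(√1949065/118 + 34) = 1/(34 + √1949065/118)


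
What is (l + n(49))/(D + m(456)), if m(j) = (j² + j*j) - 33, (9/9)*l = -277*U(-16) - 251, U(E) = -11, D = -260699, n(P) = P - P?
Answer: 699/38785 ≈ 0.018022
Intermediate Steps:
n(P) = 0
l = 2796 (l = -277*(-11) - 251 = 3047 - 251 = 2796)
m(j) = -33 + 2*j² (m(j) = (j² + j²) - 33 = 2*j² - 33 = -33 + 2*j²)
(l + n(49))/(D + m(456)) = (2796 + 0)/(-260699 + (-33 + 2*456²)) = 2796/(-260699 + (-33 + 2*207936)) = 2796/(-260699 + (-33 + 415872)) = 2796/(-260699 + 415839) = 2796/155140 = 2796*(1/155140) = 699/38785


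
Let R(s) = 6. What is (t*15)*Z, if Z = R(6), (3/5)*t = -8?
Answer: -1200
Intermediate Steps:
t = -40/3 (t = (5/3)*(-8) = -40/3 ≈ -13.333)
Z = 6
(t*15)*Z = -40/3*15*6 = -200*6 = -1200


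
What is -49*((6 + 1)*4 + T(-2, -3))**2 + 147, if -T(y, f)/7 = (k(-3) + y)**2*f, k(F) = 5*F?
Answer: -1821496894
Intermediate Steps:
T(y, f) = -7*f*(-15 + y)**2 (T(y, f) = -7*(5*(-3) + y)**2*f = -7*(-15 + y)**2*f = -7*f*(-15 + y)**2)
-49*((6 + 1)*4 + T(-2, -3))**2 + 147 = -49*((6 + 1)*4 - 7*(-3)*(-15 - 2)**2)**2 + 147 = -49*(7*4 - 7*(-3)*(-17)**2)**2 + 147 = -49*(28 - 7*(-3)*289)**2 + 147 = -49*(28 + 6069)**2 + 147 = -49*6097**2 + 147 = -49*37173409 + 147 = -1821497041 + 147 = -1821496894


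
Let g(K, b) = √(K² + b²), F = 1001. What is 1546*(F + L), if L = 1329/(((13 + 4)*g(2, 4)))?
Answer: 1547546 + 1027317*√5/85 ≈ 1.5746e+6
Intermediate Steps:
L = 1329*√5/170 (L = 1329/(((13 + 4)*√(2² + 4²))) = 1329/((17*√(4 + 16))) = 1329/((17*√20)) = 1329/((17*(2*√5))) = 1329/((34*√5)) = 1329*(√5/170) = 1329*√5/170 ≈ 17.481)
1546*(F + L) = 1546*(1001 + 1329*√5/170) = 1547546 + 1027317*√5/85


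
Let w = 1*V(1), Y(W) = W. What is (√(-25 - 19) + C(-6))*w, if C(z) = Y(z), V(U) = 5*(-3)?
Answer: 90 - 30*I*√11 ≈ 90.0 - 99.499*I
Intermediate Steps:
V(U) = -15
C(z) = z
w = -15 (w = 1*(-15) = -15)
(√(-25 - 19) + C(-6))*w = (√(-25 - 19) - 6)*(-15) = (√(-44) - 6)*(-15) = (2*I*√11 - 6)*(-15) = (-6 + 2*I*√11)*(-15) = 90 - 30*I*√11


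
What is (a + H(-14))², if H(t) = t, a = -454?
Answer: 219024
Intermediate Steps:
(a + H(-14))² = (-454 - 14)² = (-468)² = 219024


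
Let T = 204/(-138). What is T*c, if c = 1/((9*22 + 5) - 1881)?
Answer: 17/19297 ≈ 0.00088097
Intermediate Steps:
T = -34/23 (T = 204*(-1/138) = -34/23 ≈ -1.4783)
c = -1/1678 (c = 1/((198 + 5) - 1881) = 1/(203 - 1881) = 1/(-1678) = -1/1678 ≈ -0.00059595)
T*c = -34/23*(-1/1678) = 17/19297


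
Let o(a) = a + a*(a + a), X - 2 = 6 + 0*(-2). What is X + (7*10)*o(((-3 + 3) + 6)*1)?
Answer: 5468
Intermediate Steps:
X = 8 (X = 2 + (6 + 0*(-2)) = 2 + (6 + 0) = 2 + 6 = 8)
o(a) = a + 2*a² (o(a) = a + a*(2*a) = a + 2*a²)
X + (7*10)*o(((-3 + 3) + 6)*1) = 8 + (7*10)*((((-3 + 3) + 6)*1)*(1 + 2*(((-3 + 3) + 6)*1))) = 8 + 70*(((0 + 6)*1)*(1 + 2*((0 + 6)*1))) = 8 + 70*((6*1)*(1 + 2*(6*1))) = 8 + 70*(6*(1 + 2*6)) = 8 + 70*(6*(1 + 12)) = 8 + 70*(6*13) = 8 + 70*78 = 8 + 5460 = 5468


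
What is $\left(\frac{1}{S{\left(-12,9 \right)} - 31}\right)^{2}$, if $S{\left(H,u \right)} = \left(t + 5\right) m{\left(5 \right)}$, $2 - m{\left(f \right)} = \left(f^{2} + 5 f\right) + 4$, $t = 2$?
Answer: $\frac{1}{156025} \approx 6.4092 \cdot 10^{-6}$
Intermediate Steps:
$m{\left(f \right)} = -2 - f^{2} - 5 f$ ($m{\left(f \right)} = 2 - \left(\left(f^{2} + 5 f\right) + 4\right) = 2 - \left(4 + f^{2} + 5 f\right) = -2 - f^{2} - 5 f$)
$S{\left(H,u \right)} = -364$ ($S{\left(H,u \right)} = \left(2 + 5\right) \left(-2 - 5^{2} - 25\right) = 7 \left(-2 - 25 - 25\right) = 7 \left(-52\right) = -364$)
$\left(\frac{1}{S{\left(-12,9 \right)} - 31}\right)^{2} = \left(\frac{1}{-364 - 31}\right)^{2} = \left(\frac{1}{-395}\right)^{2} = \left(- \frac{1}{395}\right)^{2} = \frac{1}{156025}$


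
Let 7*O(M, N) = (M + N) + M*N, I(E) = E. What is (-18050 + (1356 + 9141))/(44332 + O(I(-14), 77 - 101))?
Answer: -4067/23894 ≈ -0.17021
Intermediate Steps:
O(M, N) = M/7 + N/7 + M*N/7 (O(M, N) = ((M + N) + M*N)/7 = (M + N + M*N)/7 = M/7 + N/7 + M*N/7)
(-18050 + (1356 + 9141))/(44332 + O(I(-14), 77 - 101)) = (-18050 + (1356 + 9141))/(44332 + ((⅐)*(-14) + (77 - 101)/7 + (⅐)*(-14)*(77 - 101))) = (-18050 + 10497)/(44332 + (-2 + (⅐)*(-24) + (⅐)*(-14)*(-24))) = -7553/(44332 + (-2 - 24/7 + 48)) = -7553/(44332 + 298/7) = -7553/310622/7 = -7553*7/310622 = -4067/23894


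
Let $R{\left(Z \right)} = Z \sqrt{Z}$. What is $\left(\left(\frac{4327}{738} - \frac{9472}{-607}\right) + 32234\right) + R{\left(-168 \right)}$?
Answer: $\frac{14449352869}{447966} - 336 i \sqrt{42} \approx 32255.0 - 2177.5 i$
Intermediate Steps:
$R{\left(Z \right)} = Z^{\frac{3}{2}}$
$\left(\left(\frac{4327}{738} - \frac{9472}{-607}\right) + 32234\right) + R{\left(-168 \right)} = \left(\left(\frac{4327}{738} - \frac{9472}{-607}\right) + 32234\right) + \left(-168\right)^{\frac{3}{2}} = \left(\left(4327 \cdot \frac{1}{738} - - \frac{9472}{607}\right) + 32234\right) - 336 i \sqrt{42} = \left(\left(\frac{4327}{738} + \frac{9472}{607}\right) + 32234\right) - 336 i \sqrt{42} = \left(\frac{9616825}{447966} + 32234\right) - 336 i \sqrt{42} = \frac{14449352869}{447966} - 336 i \sqrt{42}$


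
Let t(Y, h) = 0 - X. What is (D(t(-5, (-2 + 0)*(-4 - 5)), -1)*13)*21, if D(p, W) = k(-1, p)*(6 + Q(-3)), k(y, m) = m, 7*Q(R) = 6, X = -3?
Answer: 5616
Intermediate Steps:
Q(R) = 6/7 (Q(R) = (⅐)*6 = 6/7)
t(Y, h) = 3 (t(Y, h) = 0 - 1*(-3) = 0 + 3 = 3)
D(p, W) = 48*p/7 (D(p, W) = p*(6 + 6/7) = p*(48/7) = 48*p/7)
(D(t(-5, (-2 + 0)*(-4 - 5)), -1)*13)*21 = (((48/7)*3)*13)*21 = ((144/7)*13)*21 = (1872/7)*21 = 5616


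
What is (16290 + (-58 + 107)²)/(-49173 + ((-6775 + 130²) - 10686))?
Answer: -18691/49734 ≈ -0.37582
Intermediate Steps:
(16290 + (-58 + 107)²)/(-49173 + ((-6775 + 130²) - 10686)) = (16290 + 49²)/(-49173 + ((-6775 + 16900) - 10686)) = (16290 + 2401)/(-49173 + (10125 - 10686)) = 18691/(-49173 - 561) = 18691/(-49734) = 18691*(-1/49734) = -18691/49734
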